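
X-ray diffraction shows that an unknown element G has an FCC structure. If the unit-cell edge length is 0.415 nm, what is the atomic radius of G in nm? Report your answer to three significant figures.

In an FCC lattice, atoms touch along the face diagonal, so √2·a = 4r.
r = √2·a/4 = 1.4142 × 0.415 / 4 = 0.147 nm.

0.147 nm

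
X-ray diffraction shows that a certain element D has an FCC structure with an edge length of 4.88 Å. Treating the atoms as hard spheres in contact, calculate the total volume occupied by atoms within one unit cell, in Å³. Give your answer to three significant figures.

In an FCC lattice atoms touch along the face diagonal, so √2·a = 4r, so r = 0.3536a = 1.725 Å.
V_atoms = Z × (4/3)πr³ = 4 × (4/3)π × (1.725)³ = 86.1 Å³.

86.1 Å³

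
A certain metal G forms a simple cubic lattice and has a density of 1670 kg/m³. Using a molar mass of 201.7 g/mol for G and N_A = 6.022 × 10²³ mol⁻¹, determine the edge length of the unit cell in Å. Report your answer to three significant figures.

5.85 Å

With Z = 1 atom per simple cubic cell, a³ = Z·M/(N_A·ρ) = 1 × 201.7 / (6.022 × 10²³ × 1.670 g/cm³) = 2.006 × 10^-22 cm³.
a = (2.006 × 10^-22)^(1/3) = 5.854 × 10^-8 cm = 5.85 Å.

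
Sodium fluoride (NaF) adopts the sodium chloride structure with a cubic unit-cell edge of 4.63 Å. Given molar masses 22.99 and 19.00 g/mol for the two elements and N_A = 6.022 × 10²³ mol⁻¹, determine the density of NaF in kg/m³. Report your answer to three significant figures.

The sodium chloride structure contains Z = 4 formula units per cell; M(NaF) = 22.99 + 19.00 = 41.99 g/mol.
a³ = (4.630 × 10^-8 cm)³ = 9.925 × 10^-23 cm³.
ρ = 4 × 41.99 / (6.022 × 10²³ × 9.925 × 10^-23) = 2.810 g/cm³ = 2810 kg/m³.

2810 kg/m³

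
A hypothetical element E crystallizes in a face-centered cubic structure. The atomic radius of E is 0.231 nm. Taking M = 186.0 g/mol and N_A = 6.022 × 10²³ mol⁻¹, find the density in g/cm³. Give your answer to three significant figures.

4.43 g/cm³

In an FCC lattice, atoms touch along the face diagonal, so √2·a = 4r, giving a = 0.6534 nm = 6.534 × 10^-8 cm.
With Z = 4, ρ = Z·M/(N_A·a³) = 4 × 186.0 / (6.022 × 10²³ × 2.789 × 10^-22) = 4.430 g/cm³.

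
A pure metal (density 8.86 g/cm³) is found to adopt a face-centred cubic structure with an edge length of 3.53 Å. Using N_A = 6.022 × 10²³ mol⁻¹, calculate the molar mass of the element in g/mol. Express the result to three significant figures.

An FCC cell has Z = 4 atoms; a = 3.530 × 10^-8 cm.
M = ρ·N_A·a³/Z = 8.86 × 6.022 × 10²³ × 4.399 × 10^-23 / 4 = 58.7 g/mol.

58.7 g/mol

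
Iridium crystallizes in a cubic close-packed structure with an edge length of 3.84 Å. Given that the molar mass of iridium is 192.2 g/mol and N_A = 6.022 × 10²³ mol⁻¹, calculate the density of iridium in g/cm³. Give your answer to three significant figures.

An FCC unit cell contains Z = 4 atoms.
Cell volume: a³ = (3.84 Å)³ = (3.840 × 10^-8 cm)³ = 5.662 × 10^-23 cm³.
ρ = Z·M/(N_A·a³) = 4 × 192.2 / (6.022 × 10²³ × 5.662 × 10^-23) = 22.55 g/cm³.

22.5 g/cm³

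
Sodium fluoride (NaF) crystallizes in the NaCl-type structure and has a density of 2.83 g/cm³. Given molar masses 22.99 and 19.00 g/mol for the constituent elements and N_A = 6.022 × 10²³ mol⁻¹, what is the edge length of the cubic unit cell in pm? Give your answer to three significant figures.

462 pm

M(NaF) = 41.99 g/mol; Z = 4 formula units per cell.
a³ = Z·M/(N_A·ρ) = 4 × 41.99 / (6.022 × 10²³ × 2.83) = 9.856 × 10^-23 cm³, so a = 4.619 × 10^-8 cm = 462 pm.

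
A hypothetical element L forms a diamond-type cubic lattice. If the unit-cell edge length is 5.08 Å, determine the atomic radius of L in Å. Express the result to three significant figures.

In a diamond cubic lattice, nearest neighbors lie along the body diagonal with √3·a = 8r.
r = √3·a/8 = 1.7321 × 5.08 / 8 = 1.10 Å.

1.10 Å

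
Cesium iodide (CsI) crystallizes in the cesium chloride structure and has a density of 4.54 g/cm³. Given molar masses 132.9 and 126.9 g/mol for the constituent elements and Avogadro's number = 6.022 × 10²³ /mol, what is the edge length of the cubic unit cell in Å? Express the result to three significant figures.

M(CsI) = 259.8 g/mol; Z = 1 formula unit per cell.
a³ = Z·M/(N_A·ρ) = 1 × 259.8 / (6.022 × 10²³ × 4.54) = 9.503 × 10^-23 cm³, so a = 4.563 × 10^-8 cm = 4.56 Å.

4.56 Å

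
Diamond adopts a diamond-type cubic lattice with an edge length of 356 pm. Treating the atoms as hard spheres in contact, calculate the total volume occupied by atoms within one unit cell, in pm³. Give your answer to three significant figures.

In a diamond cubic lattice nearest neighbors lie along the body diagonal with √3·a = 8r, so r = 0.2165a = 77.08 pm.
V_atoms = Z × (4/3)πr³ = 8 × (4/3)π × (77.08)³ = 1.53 × 10^7 pm³.

1.53 × 10^7 pm³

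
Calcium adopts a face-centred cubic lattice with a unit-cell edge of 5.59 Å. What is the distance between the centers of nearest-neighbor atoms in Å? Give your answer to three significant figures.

3.95 Å

In an FCC structure, atoms touch along the face diagonal, so √2·a = 4r; the nearest-neighbor distance equals 2r = 0.7071·a.
d = 0.7071 × 5.59 = 3.95 Å.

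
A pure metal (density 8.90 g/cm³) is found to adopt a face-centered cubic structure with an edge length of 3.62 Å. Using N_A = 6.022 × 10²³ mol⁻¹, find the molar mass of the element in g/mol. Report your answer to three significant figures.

An FCC cell has Z = 4 atoms; a = 3.620 × 10^-8 cm.
M = ρ·N_A·a³/Z = 8.90 × 6.022 × 10²³ × 4.744 × 10^-23 / 4 = 63.6 g/mol.

63.6 g/mol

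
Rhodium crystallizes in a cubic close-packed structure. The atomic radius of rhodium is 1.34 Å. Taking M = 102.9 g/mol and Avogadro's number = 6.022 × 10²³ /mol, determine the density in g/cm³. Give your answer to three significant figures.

12.6 g/cm³

In an FCC lattice, atoms touch along the face diagonal, so √2·a = 4r, giving a = 3.790 Å = 3.790 × 10^-8 cm.
With Z = 4, ρ = Z·M/(N_A·a³) = 4 × 102.9 / (6.022 × 10²³ × 5.444 × 10^-23) = 12.55 g/cm³.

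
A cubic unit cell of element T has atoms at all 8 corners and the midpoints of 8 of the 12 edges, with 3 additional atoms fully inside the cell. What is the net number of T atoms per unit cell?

6

Corner atoms are shared by 8 cells (1/8 each), edge atoms by 4 (1/4 each), interior atoms are unshared.
Net atoms = 8 × 1/8 + 8 × 1/4 + 3 = 1 + 2 + 3 = 6.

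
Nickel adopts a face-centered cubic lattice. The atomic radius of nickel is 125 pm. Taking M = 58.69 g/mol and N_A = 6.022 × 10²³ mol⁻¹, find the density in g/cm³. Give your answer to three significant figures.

In an FCC lattice, atoms touch along the face diagonal, so √2·a = 4r, giving a = 353.6 pm = 3.536 × 10^-8 cm.
With Z = 4, ρ = Z·M/(N_A·a³) = 4 × 58.69 / (6.022 × 10²³ × 4.419 × 10^-23) = 8.821 g/cm³.

8.82 g/cm³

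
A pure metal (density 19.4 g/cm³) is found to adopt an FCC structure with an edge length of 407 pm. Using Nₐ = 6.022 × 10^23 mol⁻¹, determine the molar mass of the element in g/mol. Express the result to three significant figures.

An FCC cell has Z = 4 atoms; a = 4.070 × 10^-8 cm.
M = ρ·N_A·a³/Z = 19.4 × 6.022 × 10²³ × 6.742 × 10^-23 / 4 = 197 g/mol.

197 g/mol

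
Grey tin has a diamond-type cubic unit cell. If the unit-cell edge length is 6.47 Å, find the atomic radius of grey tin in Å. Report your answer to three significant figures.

In a diamond cubic lattice, nearest neighbors lie along the body diagonal with √3·a = 8r.
r = √3·a/8 = 1.7321 × 6.47 / 8 = 1.40 Å.

1.40 Å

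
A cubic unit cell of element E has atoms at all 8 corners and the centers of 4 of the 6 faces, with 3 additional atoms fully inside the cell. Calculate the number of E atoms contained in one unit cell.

6

Corner atoms are shared by 8 cells (1/8 each), face atoms by 2 (1/2 each), interior atoms are unshared.
Net atoms = 8 × 1/8 + 4 × 1/2 + 3 = 1 + 2 + 3 = 6.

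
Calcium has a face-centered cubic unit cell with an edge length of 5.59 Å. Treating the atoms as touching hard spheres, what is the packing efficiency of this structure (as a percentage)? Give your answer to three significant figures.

74.0%

In an FCC lattice atoms touch along the face diagonal, so √2·a = 4r, so r = 0.3536a = 1.976 Å.
Packing fraction = Z·(4/3)πr³ / a³ = 4 × (4/3)π × (1.976)³ / (5.59)³ = 0.7405 = 74.0%.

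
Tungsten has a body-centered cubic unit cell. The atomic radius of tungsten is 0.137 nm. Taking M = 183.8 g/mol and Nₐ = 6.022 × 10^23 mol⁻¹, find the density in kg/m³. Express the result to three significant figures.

In a BCC lattice, atoms touch along the body diagonal, so √3·a = 4r, giving a = 0.3164 nm = 3.164 × 10^-8 cm.
With Z = 2, ρ = Z·M/(N_A·a³) = 2 × 183.8 / (6.022 × 10²³ × 3.167 × 10^-23) = 19.27 g/cm³ = 19300 kg/m³.

19300 kg/m³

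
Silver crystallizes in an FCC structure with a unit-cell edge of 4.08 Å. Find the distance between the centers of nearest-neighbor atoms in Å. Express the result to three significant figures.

In an FCC structure, atoms touch along the face diagonal, so √2·a = 4r; the nearest-neighbor distance equals 2r = 0.7071·a.
d = 0.7071 × 4.08 = 2.88 Å.

2.88 Å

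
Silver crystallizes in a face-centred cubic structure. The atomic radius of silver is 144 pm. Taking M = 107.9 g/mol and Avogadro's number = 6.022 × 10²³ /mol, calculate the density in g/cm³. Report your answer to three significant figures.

In an FCC lattice, atoms touch along the face diagonal, so √2·a = 4r, giving a = 407.3 pm = 4.073 × 10^-8 cm.
With Z = 4, ρ = Z·M/(N_A·a³) = 4 × 107.9 / (6.022 × 10²³ × 6.757 × 10^-23) = 10.61 g/cm³.

10.6 g/cm³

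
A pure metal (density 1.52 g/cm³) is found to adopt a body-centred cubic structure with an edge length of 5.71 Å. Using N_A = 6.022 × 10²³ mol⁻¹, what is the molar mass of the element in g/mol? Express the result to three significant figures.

85.2 g/mol

A BCC cell has Z = 2 atoms; a = 5.710 × 10^-8 cm.
M = ρ·N_A·a³/Z = 1.52 × 6.022 × 10²³ × 1.862 × 10^-22 / 2 = 85.2 g/mol.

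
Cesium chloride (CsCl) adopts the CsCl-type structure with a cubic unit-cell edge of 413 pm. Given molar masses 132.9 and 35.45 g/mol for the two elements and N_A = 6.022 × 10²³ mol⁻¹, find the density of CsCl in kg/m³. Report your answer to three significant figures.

The CsCl-type structure contains Z = 1 formula unit per cell; M(CsCl) = 132.9 + 35.45 = 168.35 g/mol.
a³ = (4.130 × 10^-8 cm)³ = 7.044 × 10^-23 cm³.
ρ = 1 × 168.35 / (6.022 × 10²³ × 7.044 × 10^-23) = 3.968 g/cm³ = 3970 kg/m³.

3970 kg/m³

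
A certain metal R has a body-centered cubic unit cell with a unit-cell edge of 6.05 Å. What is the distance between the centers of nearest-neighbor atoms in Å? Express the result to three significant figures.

In a BCC structure, atoms touch along the body diagonal, so √3·a = 4r; the nearest-neighbor distance equals 2r = 0.8660·a.
d = 0.8660 × 6.05 = 5.24 Å.

5.24 Å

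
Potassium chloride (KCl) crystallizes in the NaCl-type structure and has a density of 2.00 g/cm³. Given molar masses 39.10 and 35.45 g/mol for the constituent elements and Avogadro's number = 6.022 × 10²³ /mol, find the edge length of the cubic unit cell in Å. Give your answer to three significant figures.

6.28 Å

M(KCl) = 74.55 g/mol; Z = 4 formula units per cell.
a³ = Z·M/(N_A·ρ) = 4 × 74.55 / (6.022 × 10²³ × 2.00) = 2.476 × 10^-22 cm³, so a = 6.279 × 10^-8 cm = 6.28 Å.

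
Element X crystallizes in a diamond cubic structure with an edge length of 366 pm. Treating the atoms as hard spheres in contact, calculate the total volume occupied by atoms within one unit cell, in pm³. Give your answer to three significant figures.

In a diamond cubic lattice nearest neighbors lie along the body diagonal with √3·a = 8r, so r = 0.2165a = 79.24 pm.
V_atoms = Z × (4/3)πr³ = 8 × (4/3)π × (79.24)³ = 1.67 × 10^7 pm³.

1.67 × 10^7 pm³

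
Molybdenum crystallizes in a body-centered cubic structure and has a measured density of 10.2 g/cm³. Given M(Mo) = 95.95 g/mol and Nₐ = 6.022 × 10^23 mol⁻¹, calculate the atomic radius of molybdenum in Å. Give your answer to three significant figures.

For a BCC cell (Z = 2), a³ = Z·M/(N_A·ρ) = 2 × 95.95 / (6.022 × 10²³ × 10.20) = 3.124 × 10^-23 cm³, so a = 3.150 × 10^-8 cm = 3.150 Å.
Atoms touch along the body diagonal, so √3·a = 4r, so r = 0.4330 × a = 1.36 Å.

1.36 Å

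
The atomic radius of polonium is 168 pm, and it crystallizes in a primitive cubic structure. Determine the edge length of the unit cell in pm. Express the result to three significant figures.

336 pm

In a simple cubic lattice, atoms touch along the cell edge, so a = 2r.
a = 2r = 2 × 168 = 336 pm.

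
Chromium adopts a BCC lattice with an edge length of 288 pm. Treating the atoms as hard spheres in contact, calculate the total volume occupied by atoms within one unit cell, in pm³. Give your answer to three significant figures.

In a BCC lattice atoms touch along the body diagonal, so √3·a = 4r, so r = 0.4330a = 124.7 pm.
V_atoms = Z × (4/3)πr³ = 2 × (4/3)π × (124.7)³ = 1.62 × 10^7 pm³.

1.62 × 10^7 pm³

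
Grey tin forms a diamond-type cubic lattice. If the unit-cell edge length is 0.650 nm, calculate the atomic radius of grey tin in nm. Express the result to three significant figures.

In a diamond cubic lattice, nearest neighbors lie along the body diagonal with √3·a = 8r.
r = √3·a/8 = 1.7321 × 0.650 / 8 = 0.141 nm.

0.141 nm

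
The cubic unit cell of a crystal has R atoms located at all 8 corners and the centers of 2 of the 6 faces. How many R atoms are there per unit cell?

Corner atoms are shared by 8 cells (1/8 each), face atoms by 2 (1/2 each).
Net atoms = 8 × 1/8 + 2 × 1/2 = 1 + 1 = 2.

2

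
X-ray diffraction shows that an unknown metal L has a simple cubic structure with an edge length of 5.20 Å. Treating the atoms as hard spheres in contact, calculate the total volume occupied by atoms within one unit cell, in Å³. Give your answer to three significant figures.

In a simple cubic lattice atoms touch along the cell edge, so a = 2r, so r = 0.5000a = 2.600 Å.
V_atoms = Z × (4/3)πr³ = 1 × (4/3)π × (2.600)³ = 73.6 Å³.

73.6 Å³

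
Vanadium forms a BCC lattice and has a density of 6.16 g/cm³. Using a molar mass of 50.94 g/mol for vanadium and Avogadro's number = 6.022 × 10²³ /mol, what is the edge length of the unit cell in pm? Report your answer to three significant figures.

With Z = 2 atoms per BCC cell, a³ = Z·M/(N_A·ρ) = 2 × 50.94 / (6.022 × 10²³ × 6.160 g/cm³) = 2.746 × 10^-23 cm³.
a = (2.746 × 10^-23)^(1/3) = 3.017 × 10^-8 cm = 302 pm.

302 pm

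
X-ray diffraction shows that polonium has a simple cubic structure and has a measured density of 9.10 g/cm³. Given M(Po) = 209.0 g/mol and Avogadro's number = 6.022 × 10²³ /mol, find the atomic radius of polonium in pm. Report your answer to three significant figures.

For a simple cubic cell (Z = 1), a³ = Z·M/(N_A·ρ) = 1 × 209.0 / (6.022 × 10²³ × 9.100) = 3.814 × 10^-23 cm³, so a = 3.366 × 10^-8 cm = 336.6 pm.
Atoms touch along the cell edge, so a = 2r, so r = 0.5000 × a = 168 pm.

168 pm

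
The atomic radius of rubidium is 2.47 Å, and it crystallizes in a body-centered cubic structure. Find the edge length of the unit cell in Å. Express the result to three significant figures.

5.70 Å

In a BCC lattice, atoms touch along the body diagonal, so √3·a = 4r.
a = 4r/√3 = 4 × 2.47 / 1.7321 = 5.70 Å.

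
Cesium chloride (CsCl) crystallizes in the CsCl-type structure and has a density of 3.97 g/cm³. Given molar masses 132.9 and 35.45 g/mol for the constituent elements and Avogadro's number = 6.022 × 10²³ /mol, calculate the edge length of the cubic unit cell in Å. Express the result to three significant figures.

4.13 Å

M(CsCl) = 168.35 g/mol; Z = 1 formula unit per cell.
a³ = Z·M/(N_A·ρ) = 1 × 168.35 / (6.022 × 10²³ × 3.97) = 7.042 × 10^-23 cm³, so a = 4.129 × 10^-8 cm = 4.13 Å.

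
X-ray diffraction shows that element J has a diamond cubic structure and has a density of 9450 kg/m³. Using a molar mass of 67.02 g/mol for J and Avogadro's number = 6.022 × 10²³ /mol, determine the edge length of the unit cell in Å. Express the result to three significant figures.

With Z = 8 atoms per diamond cubic cell, a³ = Z·M/(N_A·ρ) = 8 × 67.02 / (6.022 × 10²³ × 9.450 g/cm³) = 9.422 × 10^-23 cm³.
a = (9.422 × 10^-23)^(1/3) = 4.550 × 10^-8 cm = 4.55 Å.

4.55 Å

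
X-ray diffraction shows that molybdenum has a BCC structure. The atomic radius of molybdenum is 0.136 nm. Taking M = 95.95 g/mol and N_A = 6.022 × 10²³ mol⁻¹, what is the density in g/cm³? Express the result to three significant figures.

10.3 g/cm³

In a BCC lattice, atoms touch along the body diagonal, so √3·a = 4r, giving a = 0.3141 nm = 3.141 × 10^-8 cm.
With Z = 2, ρ = Z·M/(N_A·a³) = 2 × 95.95 / (6.022 × 10²³ × 3.098 × 10^-23) = 10.29 g/cm³.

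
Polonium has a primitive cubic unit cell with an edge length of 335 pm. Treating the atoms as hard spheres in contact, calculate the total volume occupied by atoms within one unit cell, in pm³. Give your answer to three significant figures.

In a simple cubic lattice atoms touch along the cell edge, so a = 2r, so r = 0.5000a = 167.5 pm.
V_atoms = Z × (4/3)πr³ = 1 × (4/3)π × (167.5)³ = 1.97 × 10^7 pm³.

1.97 × 10^7 pm³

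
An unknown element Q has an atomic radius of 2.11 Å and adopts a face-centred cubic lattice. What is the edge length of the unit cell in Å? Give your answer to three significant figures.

In an FCC lattice, atoms touch along the face diagonal, so √2·a = 4r.
a = 4r/√2 = 4 × 2.11 / 1.4142 = 5.97 Å.

5.97 Å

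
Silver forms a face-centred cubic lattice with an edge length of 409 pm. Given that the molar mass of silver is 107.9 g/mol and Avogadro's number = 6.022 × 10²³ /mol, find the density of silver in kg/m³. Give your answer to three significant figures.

10500 kg/m³

An FCC unit cell contains Z = 4 atoms.
Cell volume: a³ = (409 pm)³ = (4.090 × 10^-8 cm)³ = 6.842 × 10^-23 cm³.
ρ = Z·M/(N_A·a³) = 4 × 107.9 / (6.022 × 10²³ × 6.842 × 10^-23) = 10.48 g/cm³ = 10500 kg/m³.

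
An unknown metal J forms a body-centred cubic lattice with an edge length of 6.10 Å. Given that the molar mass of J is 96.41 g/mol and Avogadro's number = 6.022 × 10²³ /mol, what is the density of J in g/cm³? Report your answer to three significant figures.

1.41 g/cm³

A BCC unit cell contains Z = 2 atoms.
Cell volume: a³ = (6.10 Å)³ = (6.100 × 10^-8 cm)³ = 2.270 × 10^-22 cm³.
ρ = Z·M/(N_A·a³) = 2 × 96.41 / (6.022 × 10²³ × 2.270 × 10^-22) = 1.411 g/cm³.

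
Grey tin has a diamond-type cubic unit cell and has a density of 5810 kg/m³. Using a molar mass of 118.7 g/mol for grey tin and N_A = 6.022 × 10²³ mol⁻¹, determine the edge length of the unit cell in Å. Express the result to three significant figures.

With Z = 8 atoms per diamond cubic cell, a³ = Z·M/(N_A·ρ) = 8 × 118.7 / (6.022 × 10²³ × 5.810 g/cm³) = 2.714 × 10^-22 cm³.
a = (2.714 × 10^-22)^(1/3) = 6.475 × 10^-8 cm = 6.47 Å.

6.47 Å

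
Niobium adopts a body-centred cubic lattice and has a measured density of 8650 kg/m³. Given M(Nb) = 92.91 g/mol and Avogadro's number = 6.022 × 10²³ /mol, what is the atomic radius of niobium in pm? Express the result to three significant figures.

For a BCC cell (Z = 2), a³ = Z·M/(N_A·ρ) = 2 × 92.91 / (6.022 × 10²³ × 8.650) = 3.567 × 10^-23 cm³, so a = 3.292 × 10^-8 cm = 329.2 pm.
Atoms touch along the body diagonal, so √3·a = 4r, so r = 0.4330 × a = 143 pm.

143 pm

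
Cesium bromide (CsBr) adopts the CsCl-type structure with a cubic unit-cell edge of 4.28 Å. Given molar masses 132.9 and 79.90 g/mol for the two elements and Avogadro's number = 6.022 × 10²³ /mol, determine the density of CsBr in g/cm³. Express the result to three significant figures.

4.51 g/cm³

The CsCl-type structure contains Z = 1 formula unit per cell; M(CsBr) = 132.9 + 79.90 = 212.8 g/mol.
a³ = (4.280 × 10^-8 cm)³ = 7.840 × 10^-23 cm³.
ρ = 1 × 212.8 / (6.022 × 10²³ × 7.840 × 10^-23) = 4.507 g/cm³.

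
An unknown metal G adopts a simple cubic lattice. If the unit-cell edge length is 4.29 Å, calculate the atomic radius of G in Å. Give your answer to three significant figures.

In a simple cubic lattice, atoms touch along the cell edge, so a = 2r.
r = a/2 = 4.29/2 = 2.15 Å.

2.15 Å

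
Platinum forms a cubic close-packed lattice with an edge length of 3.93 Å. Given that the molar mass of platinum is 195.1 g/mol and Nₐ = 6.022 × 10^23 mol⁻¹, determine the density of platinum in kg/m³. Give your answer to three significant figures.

21400 kg/m³

An FCC unit cell contains Z = 4 atoms.
Cell volume: a³ = (3.93 Å)³ = (3.930 × 10^-8 cm)³ = 6.070 × 10^-23 cm³.
ρ = Z·M/(N_A·a³) = 4 × 195.1 / (6.022 × 10²³ × 6.070 × 10^-23) = 21.35 g/cm³ = 21400 kg/m³.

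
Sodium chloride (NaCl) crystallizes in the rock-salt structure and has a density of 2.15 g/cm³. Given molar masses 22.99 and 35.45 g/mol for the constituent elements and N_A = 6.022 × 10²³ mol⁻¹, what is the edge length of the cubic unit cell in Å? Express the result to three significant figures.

5.65 Å

M(NaCl) = 58.44 g/mol; Z = 4 formula units per cell.
a³ = Z·M/(N_A·ρ) = 4 × 58.44 / (6.022 × 10²³ × 2.15) = 1.805 × 10^-22 cm³, so a = 5.652 × 10^-8 cm = 5.65 Å.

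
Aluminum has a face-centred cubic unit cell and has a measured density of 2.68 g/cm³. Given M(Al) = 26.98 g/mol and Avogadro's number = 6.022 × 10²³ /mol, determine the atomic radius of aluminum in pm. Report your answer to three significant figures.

For an FCC cell (Z = 4), a³ = Z·M/(N_A·ρ) = 4 × 26.98 / (6.022 × 10²³ × 2.680) = 6.687 × 10^-23 cm³, so a = 4.059 × 10^-8 cm = 405.9 pm.
Atoms touch along the face diagonal, so √2·a = 4r, so r = 0.3536 × a = 144 pm.

144 pm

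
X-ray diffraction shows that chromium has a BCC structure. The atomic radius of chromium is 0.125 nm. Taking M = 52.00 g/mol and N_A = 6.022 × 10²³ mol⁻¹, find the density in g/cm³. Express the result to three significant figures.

7.18 g/cm³

In a BCC lattice, atoms touch along the body diagonal, so √3·a = 4r, giving a = 0.2887 nm = 2.887 × 10^-8 cm.
With Z = 2, ρ = Z·M/(N_A·a³) = 2 × 52.00 / (6.022 × 10²³ × 2.406 × 10^-23) = 7.179 g/cm³.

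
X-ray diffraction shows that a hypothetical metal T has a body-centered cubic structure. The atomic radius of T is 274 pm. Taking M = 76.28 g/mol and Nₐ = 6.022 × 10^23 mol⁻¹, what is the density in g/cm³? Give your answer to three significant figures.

1.00 g/cm³

In a BCC lattice, atoms touch along the body diagonal, so √3·a = 4r, giving a = 632.8 pm = 6.328 × 10^-8 cm.
With Z = 2, ρ = Z·M/(N_A·a³) = 2 × 76.28 / (6.022 × 10²³ × 2.534 × 10^-22) = 0.9999 g/cm³.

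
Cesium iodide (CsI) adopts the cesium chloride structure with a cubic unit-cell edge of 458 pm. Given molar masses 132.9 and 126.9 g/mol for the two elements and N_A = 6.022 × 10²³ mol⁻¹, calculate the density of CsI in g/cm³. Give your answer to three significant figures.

The cesium chloride structure contains Z = 1 formula unit per cell; M(CsI) = 132.9 + 126.9 = 259.8 g/mol.
a³ = (4.580 × 10^-8 cm)³ = 9.607 × 10^-23 cm³.
ρ = 1 × 259.8 / (6.022 × 10²³ × 9.607 × 10^-23) = 4.491 g/cm³.

4.49 g/cm³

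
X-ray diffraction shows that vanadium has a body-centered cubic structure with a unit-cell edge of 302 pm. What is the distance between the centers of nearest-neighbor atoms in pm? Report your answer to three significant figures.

262 pm

In a BCC structure, atoms touch along the body diagonal, so √3·a = 4r; the nearest-neighbor distance equals 2r = 0.8660·a.
d = 0.8660 × 302 = 262 pm.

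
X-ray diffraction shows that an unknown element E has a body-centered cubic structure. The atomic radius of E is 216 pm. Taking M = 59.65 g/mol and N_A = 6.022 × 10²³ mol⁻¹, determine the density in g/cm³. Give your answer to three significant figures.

In a BCC lattice, atoms touch along the body diagonal, so √3·a = 4r, giving a = 498.8 pm = 4.988 × 10^-8 cm.
With Z = 2, ρ = Z·M/(N_A·a³) = 2 × 59.65 / (6.022 × 10²³ × 1.241 × 10^-22) = 1.596 g/cm³.

1.60 g/cm³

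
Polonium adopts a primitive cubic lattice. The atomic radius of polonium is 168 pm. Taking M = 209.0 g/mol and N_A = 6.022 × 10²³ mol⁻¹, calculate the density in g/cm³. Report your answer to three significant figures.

In a simple cubic lattice, atoms touch along the cell edge, so a = 2r, giving a = 336.0 pm = 3.360 × 10^-8 cm.
With Z = 1, ρ = Z·M/(N_A·a³) = 1 × 209.0 / (6.022 × 10²³ × 3.793 × 10^-23) = 9.149 g/cm³.

9.15 g/cm³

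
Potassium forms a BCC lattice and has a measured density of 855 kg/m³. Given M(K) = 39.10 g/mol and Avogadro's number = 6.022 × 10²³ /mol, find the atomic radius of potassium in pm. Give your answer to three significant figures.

For a BCC cell (Z = 2), a³ = Z·M/(N_A·ρ) = 2 × 39.10 / (6.022 × 10²³ × 0.8550) = 1.519 × 10^-22 cm³, so a = 5.335 × 10^-8 cm = 533.5 pm.
Atoms touch along the body diagonal, so √3·a = 4r, so r = 0.4330 × a = 231 pm.

231 pm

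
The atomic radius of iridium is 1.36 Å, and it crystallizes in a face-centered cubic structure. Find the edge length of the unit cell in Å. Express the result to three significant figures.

In an FCC lattice, atoms touch along the face diagonal, so √2·a = 4r.
a = 4r/√2 = 4 × 1.36 / 1.4142 = 3.85 Å.

3.85 Å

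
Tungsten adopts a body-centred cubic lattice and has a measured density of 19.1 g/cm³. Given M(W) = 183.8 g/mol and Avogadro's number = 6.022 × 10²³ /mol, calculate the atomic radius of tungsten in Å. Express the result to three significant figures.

For a BCC cell (Z = 2), a³ = Z·M/(N_A·ρ) = 2 × 183.8 / (6.022 × 10²³ × 19.10) = 3.196 × 10^-23 cm³, so a = 3.173 × 10^-8 cm = 3.173 Å.
Atoms touch along the body diagonal, so √3·a = 4r, so r = 0.4330 × a = 1.37 Å.

1.37 Å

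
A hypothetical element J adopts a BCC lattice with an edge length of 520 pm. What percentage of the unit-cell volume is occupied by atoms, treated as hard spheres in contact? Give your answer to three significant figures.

In a BCC lattice atoms touch along the body diagonal, so √3·a = 4r, so r = 0.4330a = 225.2 pm.
Packing fraction = Z·(4/3)πr³ / a³ = 2 × (4/3)π × (225.2)³ / (520)³ = 0.6802 = 68.0%.

68.0%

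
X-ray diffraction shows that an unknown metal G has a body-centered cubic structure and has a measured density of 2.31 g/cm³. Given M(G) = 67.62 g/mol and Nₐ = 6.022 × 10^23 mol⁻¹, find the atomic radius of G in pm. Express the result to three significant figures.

199 pm

For a BCC cell (Z = 2), a³ = Z·M/(N_A·ρ) = 2 × 67.62 / (6.022 × 10²³ × 2.310) = 9.722 × 10^-23 cm³, so a = 4.598 × 10^-8 cm = 459.8 pm.
Atoms touch along the body diagonal, so √3·a = 4r, so r = 0.4330 × a = 199 pm.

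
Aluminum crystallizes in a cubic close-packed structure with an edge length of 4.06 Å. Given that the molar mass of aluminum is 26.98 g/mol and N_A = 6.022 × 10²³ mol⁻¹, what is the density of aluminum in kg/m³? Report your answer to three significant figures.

2680 kg/m³

An FCC unit cell contains Z = 4 atoms.
Cell volume: a³ = (4.06 Å)³ = (4.060 × 10^-8 cm)³ = 6.692 × 10^-23 cm³.
ρ = Z·M/(N_A·a³) = 4 × 26.98 / (6.022 × 10²³ × 6.692 × 10^-23) = 2.678 g/cm³ = 2680 kg/m³.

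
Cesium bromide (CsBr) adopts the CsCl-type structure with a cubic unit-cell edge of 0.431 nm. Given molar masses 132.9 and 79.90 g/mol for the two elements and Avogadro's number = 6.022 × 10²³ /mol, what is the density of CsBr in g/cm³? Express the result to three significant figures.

The CsCl-type structure contains Z = 1 formula unit per cell; M(CsBr) = 132.9 + 79.90 = 212.8 g/mol.
a³ = (4.310 × 10^-8 cm)³ = 8.006 × 10^-23 cm³.
ρ = 1 × 212.8 / (6.022 × 10²³ × 8.006 × 10^-23) = 4.414 g/cm³.

4.41 g/cm³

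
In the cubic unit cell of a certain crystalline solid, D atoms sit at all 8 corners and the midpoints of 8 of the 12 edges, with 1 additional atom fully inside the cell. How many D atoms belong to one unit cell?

Corner atoms are shared by 8 cells (1/8 each), edge atoms by 4 (1/4 each), interior atoms are unshared.
Net atoms = 8 × 1/8 + 8 × 1/4 + 1 = 1 + 2 + 1 = 4.

4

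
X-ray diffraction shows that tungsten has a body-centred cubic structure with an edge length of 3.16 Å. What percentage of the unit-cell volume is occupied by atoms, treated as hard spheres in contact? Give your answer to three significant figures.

In a BCC lattice atoms touch along the body diagonal, so √3·a = 4r, so r = 0.4330a = 1.368 Å.
Packing fraction = Z·(4/3)πr³ / a³ = 2 × (4/3)π × (1.368)³ / (3.16)³ = 0.6802 = 68.0%.

68.0%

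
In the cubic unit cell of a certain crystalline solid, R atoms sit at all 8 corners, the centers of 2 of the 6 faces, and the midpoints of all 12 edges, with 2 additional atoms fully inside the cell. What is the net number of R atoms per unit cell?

7

Corner atoms are shared by 8 cells (1/8 each), face atoms by 2 (1/2 each), edge atoms by 4 (1/4 each), interior atoms are unshared.
Net atoms = 8 × 1/8 + 2 × 1/2 + 12 × 1/4 + 2 = 1 + 1 + 3 + 2 = 7.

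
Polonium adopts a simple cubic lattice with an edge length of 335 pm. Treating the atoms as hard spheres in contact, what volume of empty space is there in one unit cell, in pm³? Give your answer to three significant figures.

In a simple cubic lattice atoms touch along the cell edge, so a = 2r, so r = 0.5000a = 167.5 pm.
V_cell = a³ = 3.760 × 10^7 pm³; V_atoms = 1 × (4/3)πr³ = 1.968 × 10^7 pm³.
Empty space = 3.760 × 10^7 − 1.968 × 10^7 = 1.79 × 10^7 pm³.

1.79 × 10^7 pm³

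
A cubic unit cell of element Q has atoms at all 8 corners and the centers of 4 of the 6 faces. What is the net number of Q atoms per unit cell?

Corner atoms are shared by 8 cells (1/8 each), face atoms by 2 (1/2 each).
Net atoms = 8 × 1/8 + 4 × 1/2 = 1 + 2 = 3.

3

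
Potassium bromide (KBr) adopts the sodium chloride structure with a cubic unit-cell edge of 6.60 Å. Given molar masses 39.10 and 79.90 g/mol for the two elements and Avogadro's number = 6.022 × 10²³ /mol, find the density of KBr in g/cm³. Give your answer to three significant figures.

2.75 g/cm³

The sodium chloride structure contains Z = 4 formula units per cell; M(KBr) = 39.10 + 79.90 = 119.0 g/mol.
a³ = (6.600 × 10^-8 cm)³ = 2.875 × 10^-22 cm³.
ρ = 4 × 119.0 / (6.022 × 10²³ × 2.875 × 10^-22) = 2.749 g/cm³.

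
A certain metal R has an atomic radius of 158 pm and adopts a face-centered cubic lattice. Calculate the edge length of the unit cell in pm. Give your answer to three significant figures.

447 pm

In an FCC lattice, atoms touch along the face diagonal, so √2·a = 4r.
a = 4r/√2 = 4 × 158 / 1.4142 = 447 pm.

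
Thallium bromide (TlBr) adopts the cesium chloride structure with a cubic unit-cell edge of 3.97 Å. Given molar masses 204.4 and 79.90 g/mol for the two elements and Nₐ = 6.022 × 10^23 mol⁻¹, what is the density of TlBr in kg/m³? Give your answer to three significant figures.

7550 kg/m³

The cesium chloride structure contains Z = 1 formula unit per cell; M(TlBr) = 204.4 + 79.90 = 284.3 g/mol.
a³ = (3.970 × 10^-8 cm)³ = 6.257 × 10^-23 cm³.
ρ = 1 × 284.3 / (6.022 × 10²³ × 6.257 × 10^-23) = 7.545 g/cm³ = 7550 kg/m³.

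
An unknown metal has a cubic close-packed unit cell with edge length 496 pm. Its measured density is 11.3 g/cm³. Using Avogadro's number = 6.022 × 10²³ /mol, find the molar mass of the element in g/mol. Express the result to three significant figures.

An FCC cell has Z = 4 atoms; a = 4.960 × 10^-8 cm.
M = ρ·N_A·a³/Z = 11.3 × 6.022 × 10²³ × 1.220 × 10^-22 / 4 = 208 g/mol.

208 g/mol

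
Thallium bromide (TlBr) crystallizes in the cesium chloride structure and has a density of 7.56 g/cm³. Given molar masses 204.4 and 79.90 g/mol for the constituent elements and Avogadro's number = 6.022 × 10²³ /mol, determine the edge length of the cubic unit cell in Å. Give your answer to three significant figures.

3.97 Å

M(TlBr) = 284.3 g/mol; Z = 1 formula unit per cell.
a³ = Z·M/(N_A·ρ) = 1 × 284.3 / (6.022 × 10²³ × 7.56) = 6.245 × 10^-23 cm³, so a = 3.967 × 10^-8 cm = 3.97 Å.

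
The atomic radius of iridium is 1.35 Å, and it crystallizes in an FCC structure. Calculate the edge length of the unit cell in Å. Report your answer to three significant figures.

3.82 Å

In an FCC lattice, atoms touch along the face diagonal, so √2·a = 4r.
a = 4r/√2 = 4 × 1.35 / 1.4142 = 3.82 Å.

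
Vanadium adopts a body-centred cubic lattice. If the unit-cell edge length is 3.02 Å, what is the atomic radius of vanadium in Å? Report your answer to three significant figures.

1.31 Å

In a BCC lattice, atoms touch along the body diagonal, so √3·a = 4r.
r = √3·a/4 = 1.7321 × 3.02 / 4 = 1.31 Å.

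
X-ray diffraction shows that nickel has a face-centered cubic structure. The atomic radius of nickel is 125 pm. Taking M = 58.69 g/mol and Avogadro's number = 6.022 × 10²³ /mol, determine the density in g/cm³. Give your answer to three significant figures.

8.82 g/cm³

In an FCC lattice, atoms touch along the face diagonal, so √2·a = 4r, giving a = 353.6 pm = 3.536 × 10^-8 cm.
With Z = 4, ρ = Z·M/(N_A·a³) = 4 × 58.69 / (6.022 × 10²³ × 4.419 × 10^-23) = 8.821 g/cm³.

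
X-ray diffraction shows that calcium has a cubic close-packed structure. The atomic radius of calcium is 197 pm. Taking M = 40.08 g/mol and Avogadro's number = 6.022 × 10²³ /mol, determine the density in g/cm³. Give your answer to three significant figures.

1.54 g/cm³

In an FCC lattice, atoms touch along the face diagonal, so √2·a = 4r, giving a = 557.2 pm = 5.572 × 10^-8 cm.
With Z = 4, ρ = Z·M/(N_A·a³) = 4 × 40.08 / (6.022 × 10²³ × 1.730 × 10^-22) = 1.539 g/cm³.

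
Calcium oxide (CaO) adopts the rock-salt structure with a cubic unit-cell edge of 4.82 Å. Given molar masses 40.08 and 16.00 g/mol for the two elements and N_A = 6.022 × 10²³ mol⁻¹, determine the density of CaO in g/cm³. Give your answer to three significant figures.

The rock-salt structure contains Z = 4 formula units per cell; M(CaO) = 40.08 + 16.00 = 56.08 g/mol.
a³ = (4.820 × 10^-8 cm)³ = 1.120 × 10^-22 cm³.
ρ = 4 × 56.08 / (6.022 × 10²³ × 1.120 × 10^-22) = 3.326 g/cm³.

3.33 g/cm³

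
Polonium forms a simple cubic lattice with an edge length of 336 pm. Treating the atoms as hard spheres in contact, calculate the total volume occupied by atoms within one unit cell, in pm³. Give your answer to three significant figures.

In a simple cubic lattice atoms touch along the cell edge, so a = 2r, so r = 0.5000a = 168.0 pm.
V_atoms = Z × (4/3)πr³ = 1 × (4/3)π × (168.0)³ = 1.99 × 10^7 pm³.

1.99 × 10^7 pm³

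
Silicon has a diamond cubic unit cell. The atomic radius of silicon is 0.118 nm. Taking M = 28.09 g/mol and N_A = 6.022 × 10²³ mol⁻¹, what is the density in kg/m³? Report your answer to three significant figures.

2300 kg/m³

In a diamond cubic lattice, nearest neighbors lie along the body diagonal with √3·a = 8r, giving a = 0.5450 nm = 5.450 × 10^-8 cm.
With Z = 8, ρ = Z·M/(N_A·a³) = 8 × 28.09 / (6.022 × 10²³ × 1.619 × 10^-22) = 2.305 g/cm³ = 2300 kg/m³.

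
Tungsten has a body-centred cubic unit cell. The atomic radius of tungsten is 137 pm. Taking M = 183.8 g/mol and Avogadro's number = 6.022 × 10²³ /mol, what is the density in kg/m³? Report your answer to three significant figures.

19300 kg/m³

In a BCC lattice, atoms touch along the body diagonal, so √3·a = 4r, giving a = 316.4 pm = 3.164 × 10^-8 cm.
With Z = 2, ρ = Z·M/(N_A·a³) = 2 × 183.8 / (6.022 × 10²³ × 3.167 × 10^-23) = 19.27 g/cm³ = 19300 kg/m³.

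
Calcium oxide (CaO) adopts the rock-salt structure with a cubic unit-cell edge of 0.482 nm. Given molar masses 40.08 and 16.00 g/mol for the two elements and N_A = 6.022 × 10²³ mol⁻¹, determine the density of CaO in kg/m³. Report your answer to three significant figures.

3330 kg/m³

The rock-salt structure contains Z = 4 formula units per cell; M(CaO) = 40.08 + 16.00 = 56.08 g/mol.
a³ = (4.820 × 10^-8 cm)³ = 1.120 × 10^-22 cm³.
ρ = 4 × 56.08 / (6.022 × 10²³ × 1.120 × 10^-22) = 3.326 g/cm³ = 3330 kg/m³.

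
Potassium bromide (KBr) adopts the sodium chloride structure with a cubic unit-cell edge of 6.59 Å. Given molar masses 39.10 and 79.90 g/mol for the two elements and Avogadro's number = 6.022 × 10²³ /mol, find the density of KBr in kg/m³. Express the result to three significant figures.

The sodium chloride structure contains Z = 4 formula units per cell; M(KBr) = 39.10 + 79.90 = 119.0 g/mol.
a³ = (6.590 × 10^-8 cm)³ = 2.862 × 10^-22 cm³.
ρ = 4 × 119.0 / (6.022 × 10²³ × 2.862 × 10^-22) = 2.762 g/cm³ = 2760 kg/m³.

2760 kg/m³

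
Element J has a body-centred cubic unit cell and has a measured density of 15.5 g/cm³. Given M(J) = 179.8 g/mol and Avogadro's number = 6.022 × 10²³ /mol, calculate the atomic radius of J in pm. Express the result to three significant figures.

146 pm

For a BCC cell (Z = 2), a³ = Z·M/(N_A·ρ) = 2 × 179.8 / (6.022 × 10²³ × 15.50) = 3.853 × 10^-23 cm³, so a = 3.377 × 10^-8 cm = 337.7 pm.
Atoms touch along the body diagonal, so √3·a = 4r, so r = 0.4330 × a = 146 pm.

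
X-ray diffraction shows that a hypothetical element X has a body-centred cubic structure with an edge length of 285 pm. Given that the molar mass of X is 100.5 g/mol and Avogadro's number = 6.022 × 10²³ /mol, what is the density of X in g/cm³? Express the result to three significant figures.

14.4 g/cm³

A BCC unit cell contains Z = 2 atoms.
Cell volume: a³ = (285 pm)³ = (2.850 × 10^-8 cm)³ = 2.315 × 10^-23 cm³.
ρ = Z·M/(N_A·a³) = 2 × 100.5 / (6.022 × 10²³ × 2.315 × 10^-23) = 14.42 g/cm³.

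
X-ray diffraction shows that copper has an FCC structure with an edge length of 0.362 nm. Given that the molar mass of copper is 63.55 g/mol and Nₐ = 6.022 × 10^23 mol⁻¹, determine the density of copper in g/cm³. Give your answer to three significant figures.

An FCC unit cell contains Z = 4 atoms.
Cell volume: a³ = (0.362 nm)³ = (3.620 × 10^-8 cm)³ = 4.744 × 10^-23 cm³.
ρ = Z·M/(N_A·a³) = 4 × 63.55 / (6.022 × 10²³ × 4.744 × 10^-23) = 8.898 g/cm³.

8.90 g/cm³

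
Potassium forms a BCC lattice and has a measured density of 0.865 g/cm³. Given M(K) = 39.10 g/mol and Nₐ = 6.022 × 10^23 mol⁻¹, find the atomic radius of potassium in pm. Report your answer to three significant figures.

For a BCC cell (Z = 2), a³ = Z·M/(N_A·ρ) = 2 × 39.10 / (6.022 × 10²³ × 0.8650) = 1.501 × 10^-22 cm³, so a = 5.315 × 10^-8 cm = 531.5 pm.
Atoms touch along the body diagonal, so √3·a = 4r, so r = 0.4330 × a = 230 pm.

230 pm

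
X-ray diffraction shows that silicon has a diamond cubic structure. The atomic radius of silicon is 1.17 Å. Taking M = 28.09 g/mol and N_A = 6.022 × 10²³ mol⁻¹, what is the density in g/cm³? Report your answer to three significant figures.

2.36 g/cm³

In a diamond cubic lattice, nearest neighbors lie along the body diagonal with √3·a = 8r, giving a = 5.404 Å = 5.404 × 10^-8 cm.
With Z = 8, ρ = Z·M/(N_A·a³) = 8 × 28.09 / (6.022 × 10²³ × 1.578 × 10^-22) = 2.365 g/cm³.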